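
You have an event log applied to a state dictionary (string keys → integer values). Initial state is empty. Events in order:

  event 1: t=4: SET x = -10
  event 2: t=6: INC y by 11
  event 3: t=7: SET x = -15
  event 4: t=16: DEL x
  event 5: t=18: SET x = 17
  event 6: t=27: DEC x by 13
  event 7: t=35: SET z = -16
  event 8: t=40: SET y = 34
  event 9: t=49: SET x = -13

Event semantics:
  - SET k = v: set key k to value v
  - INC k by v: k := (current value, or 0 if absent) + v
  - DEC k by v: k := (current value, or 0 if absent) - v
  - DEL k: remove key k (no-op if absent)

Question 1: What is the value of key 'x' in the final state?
Track key 'x' through all 9 events:
  event 1 (t=4: SET x = -10): x (absent) -> -10
  event 2 (t=6: INC y by 11): x unchanged
  event 3 (t=7: SET x = -15): x -10 -> -15
  event 4 (t=16: DEL x): x -15 -> (absent)
  event 5 (t=18: SET x = 17): x (absent) -> 17
  event 6 (t=27: DEC x by 13): x 17 -> 4
  event 7 (t=35: SET z = -16): x unchanged
  event 8 (t=40: SET y = 34): x unchanged
  event 9 (t=49: SET x = -13): x 4 -> -13
Final: x = -13

Answer: -13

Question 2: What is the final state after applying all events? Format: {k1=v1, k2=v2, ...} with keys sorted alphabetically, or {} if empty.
Answer: {x=-13, y=34, z=-16}

Derivation:
  after event 1 (t=4: SET x = -10): {x=-10}
  after event 2 (t=6: INC y by 11): {x=-10, y=11}
  after event 3 (t=7: SET x = -15): {x=-15, y=11}
  after event 4 (t=16: DEL x): {y=11}
  after event 5 (t=18: SET x = 17): {x=17, y=11}
  after event 6 (t=27: DEC x by 13): {x=4, y=11}
  after event 7 (t=35: SET z = -16): {x=4, y=11, z=-16}
  after event 8 (t=40: SET y = 34): {x=4, y=34, z=-16}
  after event 9 (t=49: SET x = -13): {x=-13, y=34, z=-16}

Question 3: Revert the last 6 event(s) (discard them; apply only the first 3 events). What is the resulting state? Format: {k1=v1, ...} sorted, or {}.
Keep first 3 events (discard last 6):
  after event 1 (t=4: SET x = -10): {x=-10}
  after event 2 (t=6: INC y by 11): {x=-10, y=11}
  after event 3 (t=7: SET x = -15): {x=-15, y=11}

Answer: {x=-15, y=11}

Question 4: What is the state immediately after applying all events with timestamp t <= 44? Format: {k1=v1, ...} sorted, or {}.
Answer: {x=4, y=34, z=-16}

Derivation:
Apply events with t <= 44 (8 events):
  after event 1 (t=4: SET x = -10): {x=-10}
  after event 2 (t=6: INC y by 11): {x=-10, y=11}
  after event 3 (t=7: SET x = -15): {x=-15, y=11}
  after event 4 (t=16: DEL x): {y=11}
  after event 5 (t=18: SET x = 17): {x=17, y=11}
  after event 6 (t=27: DEC x by 13): {x=4, y=11}
  after event 7 (t=35: SET z = -16): {x=4, y=11, z=-16}
  after event 8 (t=40: SET y = 34): {x=4, y=34, z=-16}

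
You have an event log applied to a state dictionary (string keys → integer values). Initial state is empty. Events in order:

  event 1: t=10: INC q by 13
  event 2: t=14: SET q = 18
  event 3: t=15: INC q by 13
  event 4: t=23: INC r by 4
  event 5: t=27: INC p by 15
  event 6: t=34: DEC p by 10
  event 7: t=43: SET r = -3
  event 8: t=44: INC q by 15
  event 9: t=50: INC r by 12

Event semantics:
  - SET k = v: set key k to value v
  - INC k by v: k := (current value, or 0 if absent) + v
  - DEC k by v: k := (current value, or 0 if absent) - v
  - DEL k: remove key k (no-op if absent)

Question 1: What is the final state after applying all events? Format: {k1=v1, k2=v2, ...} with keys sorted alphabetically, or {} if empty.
  after event 1 (t=10: INC q by 13): {q=13}
  after event 2 (t=14: SET q = 18): {q=18}
  after event 3 (t=15: INC q by 13): {q=31}
  after event 4 (t=23: INC r by 4): {q=31, r=4}
  after event 5 (t=27: INC p by 15): {p=15, q=31, r=4}
  after event 6 (t=34: DEC p by 10): {p=5, q=31, r=4}
  after event 7 (t=43: SET r = -3): {p=5, q=31, r=-3}
  after event 8 (t=44: INC q by 15): {p=5, q=46, r=-3}
  after event 9 (t=50: INC r by 12): {p=5, q=46, r=9}

Answer: {p=5, q=46, r=9}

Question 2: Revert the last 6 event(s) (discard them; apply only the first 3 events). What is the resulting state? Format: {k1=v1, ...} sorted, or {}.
Answer: {q=31}

Derivation:
Keep first 3 events (discard last 6):
  after event 1 (t=10: INC q by 13): {q=13}
  after event 2 (t=14: SET q = 18): {q=18}
  after event 3 (t=15: INC q by 13): {q=31}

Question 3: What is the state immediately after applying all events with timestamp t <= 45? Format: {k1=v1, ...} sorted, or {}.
Answer: {p=5, q=46, r=-3}

Derivation:
Apply events with t <= 45 (8 events):
  after event 1 (t=10: INC q by 13): {q=13}
  after event 2 (t=14: SET q = 18): {q=18}
  after event 3 (t=15: INC q by 13): {q=31}
  after event 4 (t=23: INC r by 4): {q=31, r=4}
  after event 5 (t=27: INC p by 15): {p=15, q=31, r=4}
  after event 6 (t=34: DEC p by 10): {p=5, q=31, r=4}
  after event 7 (t=43: SET r = -3): {p=5, q=31, r=-3}
  after event 8 (t=44: INC q by 15): {p=5, q=46, r=-3}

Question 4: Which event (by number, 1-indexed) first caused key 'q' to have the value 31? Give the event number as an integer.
Answer: 3

Derivation:
Looking for first event where q becomes 31:
  event 1: q = 13
  event 2: q = 18
  event 3: q 18 -> 31  <-- first match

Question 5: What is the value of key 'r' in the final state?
Track key 'r' through all 9 events:
  event 1 (t=10: INC q by 13): r unchanged
  event 2 (t=14: SET q = 18): r unchanged
  event 3 (t=15: INC q by 13): r unchanged
  event 4 (t=23: INC r by 4): r (absent) -> 4
  event 5 (t=27: INC p by 15): r unchanged
  event 6 (t=34: DEC p by 10): r unchanged
  event 7 (t=43: SET r = -3): r 4 -> -3
  event 8 (t=44: INC q by 15): r unchanged
  event 9 (t=50: INC r by 12): r -3 -> 9
Final: r = 9

Answer: 9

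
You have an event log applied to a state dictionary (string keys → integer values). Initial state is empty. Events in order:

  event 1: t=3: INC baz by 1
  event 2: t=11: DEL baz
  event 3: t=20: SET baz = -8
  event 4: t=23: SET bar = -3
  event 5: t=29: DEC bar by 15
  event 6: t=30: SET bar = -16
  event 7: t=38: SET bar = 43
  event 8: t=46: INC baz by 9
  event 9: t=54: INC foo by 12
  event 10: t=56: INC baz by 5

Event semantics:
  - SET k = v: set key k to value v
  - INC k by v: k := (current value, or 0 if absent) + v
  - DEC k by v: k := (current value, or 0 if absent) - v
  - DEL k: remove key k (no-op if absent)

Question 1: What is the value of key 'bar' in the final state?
Track key 'bar' through all 10 events:
  event 1 (t=3: INC baz by 1): bar unchanged
  event 2 (t=11: DEL baz): bar unchanged
  event 3 (t=20: SET baz = -8): bar unchanged
  event 4 (t=23: SET bar = -3): bar (absent) -> -3
  event 5 (t=29: DEC bar by 15): bar -3 -> -18
  event 6 (t=30: SET bar = -16): bar -18 -> -16
  event 7 (t=38: SET bar = 43): bar -16 -> 43
  event 8 (t=46: INC baz by 9): bar unchanged
  event 9 (t=54: INC foo by 12): bar unchanged
  event 10 (t=56: INC baz by 5): bar unchanged
Final: bar = 43

Answer: 43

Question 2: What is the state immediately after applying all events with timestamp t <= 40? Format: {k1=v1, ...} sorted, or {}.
Apply events with t <= 40 (7 events):
  after event 1 (t=3: INC baz by 1): {baz=1}
  after event 2 (t=11: DEL baz): {}
  after event 3 (t=20: SET baz = -8): {baz=-8}
  after event 4 (t=23: SET bar = -3): {bar=-3, baz=-8}
  after event 5 (t=29: DEC bar by 15): {bar=-18, baz=-8}
  after event 6 (t=30: SET bar = -16): {bar=-16, baz=-8}
  after event 7 (t=38: SET bar = 43): {bar=43, baz=-8}

Answer: {bar=43, baz=-8}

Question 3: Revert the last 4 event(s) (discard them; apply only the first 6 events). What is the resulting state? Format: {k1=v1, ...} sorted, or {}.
Keep first 6 events (discard last 4):
  after event 1 (t=3: INC baz by 1): {baz=1}
  after event 2 (t=11: DEL baz): {}
  after event 3 (t=20: SET baz = -8): {baz=-8}
  after event 4 (t=23: SET bar = -3): {bar=-3, baz=-8}
  after event 5 (t=29: DEC bar by 15): {bar=-18, baz=-8}
  after event 6 (t=30: SET bar = -16): {bar=-16, baz=-8}

Answer: {bar=-16, baz=-8}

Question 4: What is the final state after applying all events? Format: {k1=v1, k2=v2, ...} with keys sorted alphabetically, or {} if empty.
Answer: {bar=43, baz=6, foo=12}

Derivation:
  after event 1 (t=3: INC baz by 1): {baz=1}
  after event 2 (t=11: DEL baz): {}
  after event 3 (t=20: SET baz = -8): {baz=-8}
  after event 4 (t=23: SET bar = -3): {bar=-3, baz=-8}
  after event 5 (t=29: DEC bar by 15): {bar=-18, baz=-8}
  after event 6 (t=30: SET bar = -16): {bar=-16, baz=-8}
  after event 7 (t=38: SET bar = 43): {bar=43, baz=-8}
  after event 8 (t=46: INC baz by 9): {bar=43, baz=1}
  after event 9 (t=54: INC foo by 12): {bar=43, baz=1, foo=12}
  after event 10 (t=56: INC baz by 5): {bar=43, baz=6, foo=12}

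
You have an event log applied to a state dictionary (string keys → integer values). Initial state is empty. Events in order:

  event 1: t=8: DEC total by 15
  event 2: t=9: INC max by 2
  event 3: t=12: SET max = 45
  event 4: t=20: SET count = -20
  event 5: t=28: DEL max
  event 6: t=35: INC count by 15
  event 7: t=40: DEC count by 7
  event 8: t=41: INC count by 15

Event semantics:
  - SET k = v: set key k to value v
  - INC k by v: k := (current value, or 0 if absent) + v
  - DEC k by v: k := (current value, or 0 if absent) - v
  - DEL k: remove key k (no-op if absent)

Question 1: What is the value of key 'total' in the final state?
Answer: -15

Derivation:
Track key 'total' through all 8 events:
  event 1 (t=8: DEC total by 15): total (absent) -> -15
  event 2 (t=9: INC max by 2): total unchanged
  event 3 (t=12: SET max = 45): total unchanged
  event 4 (t=20: SET count = -20): total unchanged
  event 5 (t=28: DEL max): total unchanged
  event 6 (t=35: INC count by 15): total unchanged
  event 7 (t=40: DEC count by 7): total unchanged
  event 8 (t=41: INC count by 15): total unchanged
Final: total = -15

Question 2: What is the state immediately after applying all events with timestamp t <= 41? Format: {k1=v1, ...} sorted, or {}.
Apply events with t <= 41 (8 events):
  after event 1 (t=8: DEC total by 15): {total=-15}
  after event 2 (t=9: INC max by 2): {max=2, total=-15}
  after event 3 (t=12: SET max = 45): {max=45, total=-15}
  after event 4 (t=20: SET count = -20): {count=-20, max=45, total=-15}
  after event 5 (t=28: DEL max): {count=-20, total=-15}
  after event 6 (t=35: INC count by 15): {count=-5, total=-15}
  after event 7 (t=40: DEC count by 7): {count=-12, total=-15}
  after event 8 (t=41: INC count by 15): {count=3, total=-15}

Answer: {count=3, total=-15}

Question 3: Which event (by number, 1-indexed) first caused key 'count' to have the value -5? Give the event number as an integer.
Answer: 6

Derivation:
Looking for first event where count becomes -5:
  event 4: count = -20
  event 5: count = -20
  event 6: count -20 -> -5  <-- first match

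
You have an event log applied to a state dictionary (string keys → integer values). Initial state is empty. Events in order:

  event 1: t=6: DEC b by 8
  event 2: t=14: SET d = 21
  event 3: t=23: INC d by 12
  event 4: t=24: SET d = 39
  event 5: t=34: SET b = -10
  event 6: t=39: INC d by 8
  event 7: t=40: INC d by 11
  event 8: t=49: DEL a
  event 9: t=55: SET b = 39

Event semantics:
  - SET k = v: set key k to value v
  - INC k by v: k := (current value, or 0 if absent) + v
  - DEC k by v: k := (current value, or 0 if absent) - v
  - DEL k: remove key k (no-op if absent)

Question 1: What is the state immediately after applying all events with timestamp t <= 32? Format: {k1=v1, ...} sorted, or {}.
Answer: {b=-8, d=39}

Derivation:
Apply events with t <= 32 (4 events):
  after event 1 (t=6: DEC b by 8): {b=-8}
  after event 2 (t=14: SET d = 21): {b=-8, d=21}
  after event 3 (t=23: INC d by 12): {b=-8, d=33}
  after event 4 (t=24: SET d = 39): {b=-8, d=39}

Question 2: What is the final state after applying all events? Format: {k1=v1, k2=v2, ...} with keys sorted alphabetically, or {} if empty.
Answer: {b=39, d=58}

Derivation:
  after event 1 (t=6: DEC b by 8): {b=-8}
  after event 2 (t=14: SET d = 21): {b=-8, d=21}
  after event 3 (t=23: INC d by 12): {b=-8, d=33}
  after event 4 (t=24: SET d = 39): {b=-8, d=39}
  after event 5 (t=34: SET b = -10): {b=-10, d=39}
  after event 6 (t=39: INC d by 8): {b=-10, d=47}
  after event 7 (t=40: INC d by 11): {b=-10, d=58}
  after event 8 (t=49: DEL a): {b=-10, d=58}
  after event 9 (t=55: SET b = 39): {b=39, d=58}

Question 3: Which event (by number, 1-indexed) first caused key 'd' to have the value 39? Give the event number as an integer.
Looking for first event where d becomes 39:
  event 2: d = 21
  event 3: d = 33
  event 4: d 33 -> 39  <-- first match

Answer: 4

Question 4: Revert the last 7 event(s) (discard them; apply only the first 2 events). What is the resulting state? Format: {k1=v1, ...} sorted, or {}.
Answer: {b=-8, d=21}

Derivation:
Keep first 2 events (discard last 7):
  after event 1 (t=6: DEC b by 8): {b=-8}
  after event 2 (t=14: SET d = 21): {b=-8, d=21}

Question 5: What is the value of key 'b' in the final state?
Track key 'b' through all 9 events:
  event 1 (t=6: DEC b by 8): b (absent) -> -8
  event 2 (t=14: SET d = 21): b unchanged
  event 3 (t=23: INC d by 12): b unchanged
  event 4 (t=24: SET d = 39): b unchanged
  event 5 (t=34: SET b = -10): b -8 -> -10
  event 6 (t=39: INC d by 8): b unchanged
  event 7 (t=40: INC d by 11): b unchanged
  event 8 (t=49: DEL a): b unchanged
  event 9 (t=55: SET b = 39): b -10 -> 39
Final: b = 39

Answer: 39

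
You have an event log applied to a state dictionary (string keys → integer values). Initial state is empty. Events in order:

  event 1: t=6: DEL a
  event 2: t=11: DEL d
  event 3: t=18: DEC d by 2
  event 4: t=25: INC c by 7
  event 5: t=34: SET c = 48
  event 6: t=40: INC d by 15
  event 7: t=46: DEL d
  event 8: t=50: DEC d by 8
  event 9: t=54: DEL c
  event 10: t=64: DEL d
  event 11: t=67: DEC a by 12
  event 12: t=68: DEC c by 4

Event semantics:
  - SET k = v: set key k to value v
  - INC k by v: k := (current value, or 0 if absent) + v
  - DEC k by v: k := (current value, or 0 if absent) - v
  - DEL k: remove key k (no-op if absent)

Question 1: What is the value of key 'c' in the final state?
Track key 'c' through all 12 events:
  event 1 (t=6: DEL a): c unchanged
  event 2 (t=11: DEL d): c unchanged
  event 3 (t=18: DEC d by 2): c unchanged
  event 4 (t=25: INC c by 7): c (absent) -> 7
  event 5 (t=34: SET c = 48): c 7 -> 48
  event 6 (t=40: INC d by 15): c unchanged
  event 7 (t=46: DEL d): c unchanged
  event 8 (t=50: DEC d by 8): c unchanged
  event 9 (t=54: DEL c): c 48 -> (absent)
  event 10 (t=64: DEL d): c unchanged
  event 11 (t=67: DEC a by 12): c unchanged
  event 12 (t=68: DEC c by 4): c (absent) -> -4
Final: c = -4

Answer: -4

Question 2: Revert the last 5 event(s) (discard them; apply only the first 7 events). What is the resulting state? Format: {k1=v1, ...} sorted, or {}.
Answer: {c=48}

Derivation:
Keep first 7 events (discard last 5):
  after event 1 (t=6: DEL a): {}
  after event 2 (t=11: DEL d): {}
  after event 3 (t=18: DEC d by 2): {d=-2}
  after event 4 (t=25: INC c by 7): {c=7, d=-2}
  after event 5 (t=34: SET c = 48): {c=48, d=-2}
  after event 6 (t=40: INC d by 15): {c=48, d=13}
  after event 7 (t=46: DEL d): {c=48}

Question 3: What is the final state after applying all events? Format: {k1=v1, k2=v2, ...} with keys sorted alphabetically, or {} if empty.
Answer: {a=-12, c=-4}

Derivation:
  after event 1 (t=6: DEL a): {}
  after event 2 (t=11: DEL d): {}
  after event 3 (t=18: DEC d by 2): {d=-2}
  after event 4 (t=25: INC c by 7): {c=7, d=-2}
  after event 5 (t=34: SET c = 48): {c=48, d=-2}
  after event 6 (t=40: INC d by 15): {c=48, d=13}
  after event 7 (t=46: DEL d): {c=48}
  after event 8 (t=50: DEC d by 8): {c=48, d=-8}
  after event 9 (t=54: DEL c): {d=-8}
  after event 10 (t=64: DEL d): {}
  after event 11 (t=67: DEC a by 12): {a=-12}
  after event 12 (t=68: DEC c by 4): {a=-12, c=-4}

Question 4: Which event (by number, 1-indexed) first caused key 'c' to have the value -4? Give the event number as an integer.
Answer: 12

Derivation:
Looking for first event where c becomes -4:
  event 4: c = 7
  event 5: c = 48
  event 6: c = 48
  event 7: c = 48
  event 8: c = 48
  event 9: c = (absent)
  event 12: c (absent) -> -4  <-- first match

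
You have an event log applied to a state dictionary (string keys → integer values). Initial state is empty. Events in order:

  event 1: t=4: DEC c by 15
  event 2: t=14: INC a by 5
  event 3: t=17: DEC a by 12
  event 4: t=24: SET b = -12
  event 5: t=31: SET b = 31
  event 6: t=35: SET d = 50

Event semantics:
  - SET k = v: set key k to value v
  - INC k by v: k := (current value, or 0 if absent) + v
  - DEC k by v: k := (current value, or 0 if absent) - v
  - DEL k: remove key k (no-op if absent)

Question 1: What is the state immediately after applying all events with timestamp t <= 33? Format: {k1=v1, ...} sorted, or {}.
Answer: {a=-7, b=31, c=-15}

Derivation:
Apply events with t <= 33 (5 events):
  after event 1 (t=4: DEC c by 15): {c=-15}
  after event 2 (t=14: INC a by 5): {a=5, c=-15}
  after event 3 (t=17: DEC a by 12): {a=-7, c=-15}
  after event 4 (t=24: SET b = -12): {a=-7, b=-12, c=-15}
  after event 5 (t=31: SET b = 31): {a=-7, b=31, c=-15}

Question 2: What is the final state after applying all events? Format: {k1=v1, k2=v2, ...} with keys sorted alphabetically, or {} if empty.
Answer: {a=-7, b=31, c=-15, d=50}

Derivation:
  after event 1 (t=4: DEC c by 15): {c=-15}
  after event 2 (t=14: INC a by 5): {a=5, c=-15}
  after event 3 (t=17: DEC a by 12): {a=-7, c=-15}
  after event 4 (t=24: SET b = -12): {a=-7, b=-12, c=-15}
  after event 5 (t=31: SET b = 31): {a=-7, b=31, c=-15}
  after event 6 (t=35: SET d = 50): {a=-7, b=31, c=-15, d=50}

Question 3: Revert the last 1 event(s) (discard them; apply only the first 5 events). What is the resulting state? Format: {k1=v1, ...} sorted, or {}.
Answer: {a=-7, b=31, c=-15}

Derivation:
Keep first 5 events (discard last 1):
  after event 1 (t=4: DEC c by 15): {c=-15}
  after event 2 (t=14: INC a by 5): {a=5, c=-15}
  after event 3 (t=17: DEC a by 12): {a=-7, c=-15}
  after event 4 (t=24: SET b = -12): {a=-7, b=-12, c=-15}
  after event 5 (t=31: SET b = 31): {a=-7, b=31, c=-15}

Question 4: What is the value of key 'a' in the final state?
Track key 'a' through all 6 events:
  event 1 (t=4: DEC c by 15): a unchanged
  event 2 (t=14: INC a by 5): a (absent) -> 5
  event 3 (t=17: DEC a by 12): a 5 -> -7
  event 4 (t=24: SET b = -12): a unchanged
  event 5 (t=31: SET b = 31): a unchanged
  event 6 (t=35: SET d = 50): a unchanged
Final: a = -7

Answer: -7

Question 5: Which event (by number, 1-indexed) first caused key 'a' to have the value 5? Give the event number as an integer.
Answer: 2

Derivation:
Looking for first event where a becomes 5:
  event 2: a (absent) -> 5  <-- first match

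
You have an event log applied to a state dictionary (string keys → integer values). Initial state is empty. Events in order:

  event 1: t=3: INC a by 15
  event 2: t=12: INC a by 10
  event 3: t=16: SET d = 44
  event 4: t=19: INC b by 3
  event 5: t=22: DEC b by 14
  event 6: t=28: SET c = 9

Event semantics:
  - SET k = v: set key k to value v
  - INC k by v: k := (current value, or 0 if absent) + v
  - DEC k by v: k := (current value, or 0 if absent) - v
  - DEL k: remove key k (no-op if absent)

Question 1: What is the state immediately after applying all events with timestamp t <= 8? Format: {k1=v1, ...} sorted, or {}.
Answer: {a=15}

Derivation:
Apply events with t <= 8 (1 events):
  after event 1 (t=3: INC a by 15): {a=15}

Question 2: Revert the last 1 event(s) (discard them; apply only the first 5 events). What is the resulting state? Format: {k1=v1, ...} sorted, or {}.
Answer: {a=25, b=-11, d=44}

Derivation:
Keep first 5 events (discard last 1):
  after event 1 (t=3: INC a by 15): {a=15}
  after event 2 (t=12: INC a by 10): {a=25}
  after event 3 (t=16: SET d = 44): {a=25, d=44}
  after event 4 (t=19: INC b by 3): {a=25, b=3, d=44}
  after event 5 (t=22: DEC b by 14): {a=25, b=-11, d=44}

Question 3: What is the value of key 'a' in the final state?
Track key 'a' through all 6 events:
  event 1 (t=3: INC a by 15): a (absent) -> 15
  event 2 (t=12: INC a by 10): a 15 -> 25
  event 3 (t=16: SET d = 44): a unchanged
  event 4 (t=19: INC b by 3): a unchanged
  event 5 (t=22: DEC b by 14): a unchanged
  event 6 (t=28: SET c = 9): a unchanged
Final: a = 25

Answer: 25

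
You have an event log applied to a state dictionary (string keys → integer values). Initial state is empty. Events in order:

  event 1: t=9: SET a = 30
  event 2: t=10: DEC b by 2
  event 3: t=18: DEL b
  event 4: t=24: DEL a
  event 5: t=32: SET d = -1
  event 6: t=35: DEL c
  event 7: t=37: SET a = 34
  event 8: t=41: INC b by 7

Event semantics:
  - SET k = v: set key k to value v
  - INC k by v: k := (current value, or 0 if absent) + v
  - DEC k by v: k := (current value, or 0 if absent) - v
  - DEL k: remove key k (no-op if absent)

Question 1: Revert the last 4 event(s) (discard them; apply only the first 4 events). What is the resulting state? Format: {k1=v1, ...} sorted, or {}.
Answer: {}

Derivation:
Keep first 4 events (discard last 4):
  after event 1 (t=9: SET a = 30): {a=30}
  after event 2 (t=10: DEC b by 2): {a=30, b=-2}
  after event 3 (t=18: DEL b): {a=30}
  after event 4 (t=24: DEL a): {}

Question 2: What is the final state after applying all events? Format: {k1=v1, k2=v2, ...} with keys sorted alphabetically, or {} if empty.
Answer: {a=34, b=7, d=-1}

Derivation:
  after event 1 (t=9: SET a = 30): {a=30}
  after event 2 (t=10: DEC b by 2): {a=30, b=-2}
  after event 3 (t=18: DEL b): {a=30}
  after event 4 (t=24: DEL a): {}
  after event 5 (t=32: SET d = -1): {d=-1}
  after event 6 (t=35: DEL c): {d=-1}
  after event 7 (t=37: SET a = 34): {a=34, d=-1}
  after event 8 (t=41: INC b by 7): {a=34, b=7, d=-1}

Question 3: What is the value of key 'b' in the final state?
Answer: 7

Derivation:
Track key 'b' through all 8 events:
  event 1 (t=9: SET a = 30): b unchanged
  event 2 (t=10: DEC b by 2): b (absent) -> -2
  event 3 (t=18: DEL b): b -2 -> (absent)
  event 4 (t=24: DEL a): b unchanged
  event 5 (t=32: SET d = -1): b unchanged
  event 6 (t=35: DEL c): b unchanged
  event 7 (t=37: SET a = 34): b unchanged
  event 8 (t=41: INC b by 7): b (absent) -> 7
Final: b = 7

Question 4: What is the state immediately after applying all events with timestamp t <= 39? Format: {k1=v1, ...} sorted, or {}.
Answer: {a=34, d=-1}

Derivation:
Apply events with t <= 39 (7 events):
  after event 1 (t=9: SET a = 30): {a=30}
  after event 2 (t=10: DEC b by 2): {a=30, b=-2}
  after event 3 (t=18: DEL b): {a=30}
  after event 4 (t=24: DEL a): {}
  after event 5 (t=32: SET d = -1): {d=-1}
  after event 6 (t=35: DEL c): {d=-1}
  after event 7 (t=37: SET a = 34): {a=34, d=-1}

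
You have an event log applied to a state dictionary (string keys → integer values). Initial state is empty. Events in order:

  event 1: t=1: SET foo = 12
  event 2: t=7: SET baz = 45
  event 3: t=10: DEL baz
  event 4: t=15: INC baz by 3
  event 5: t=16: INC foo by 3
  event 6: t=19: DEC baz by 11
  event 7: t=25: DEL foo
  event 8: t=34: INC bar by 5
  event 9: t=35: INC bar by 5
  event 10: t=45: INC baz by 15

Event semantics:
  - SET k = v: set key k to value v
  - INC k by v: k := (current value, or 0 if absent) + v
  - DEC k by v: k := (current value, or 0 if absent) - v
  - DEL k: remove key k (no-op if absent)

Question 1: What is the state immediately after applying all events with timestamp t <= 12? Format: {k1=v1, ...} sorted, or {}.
Apply events with t <= 12 (3 events):
  after event 1 (t=1: SET foo = 12): {foo=12}
  after event 2 (t=7: SET baz = 45): {baz=45, foo=12}
  after event 3 (t=10: DEL baz): {foo=12}

Answer: {foo=12}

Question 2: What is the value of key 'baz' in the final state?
Track key 'baz' through all 10 events:
  event 1 (t=1: SET foo = 12): baz unchanged
  event 2 (t=7: SET baz = 45): baz (absent) -> 45
  event 3 (t=10: DEL baz): baz 45 -> (absent)
  event 4 (t=15: INC baz by 3): baz (absent) -> 3
  event 5 (t=16: INC foo by 3): baz unchanged
  event 6 (t=19: DEC baz by 11): baz 3 -> -8
  event 7 (t=25: DEL foo): baz unchanged
  event 8 (t=34: INC bar by 5): baz unchanged
  event 9 (t=35: INC bar by 5): baz unchanged
  event 10 (t=45: INC baz by 15): baz -8 -> 7
Final: baz = 7

Answer: 7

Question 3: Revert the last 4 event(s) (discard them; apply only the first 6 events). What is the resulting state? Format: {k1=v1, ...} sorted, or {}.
Keep first 6 events (discard last 4):
  after event 1 (t=1: SET foo = 12): {foo=12}
  after event 2 (t=7: SET baz = 45): {baz=45, foo=12}
  after event 3 (t=10: DEL baz): {foo=12}
  after event 4 (t=15: INC baz by 3): {baz=3, foo=12}
  after event 5 (t=16: INC foo by 3): {baz=3, foo=15}
  after event 6 (t=19: DEC baz by 11): {baz=-8, foo=15}

Answer: {baz=-8, foo=15}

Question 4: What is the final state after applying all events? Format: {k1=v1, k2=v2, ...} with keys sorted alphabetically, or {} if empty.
  after event 1 (t=1: SET foo = 12): {foo=12}
  after event 2 (t=7: SET baz = 45): {baz=45, foo=12}
  after event 3 (t=10: DEL baz): {foo=12}
  after event 4 (t=15: INC baz by 3): {baz=3, foo=12}
  after event 5 (t=16: INC foo by 3): {baz=3, foo=15}
  after event 6 (t=19: DEC baz by 11): {baz=-8, foo=15}
  after event 7 (t=25: DEL foo): {baz=-8}
  after event 8 (t=34: INC bar by 5): {bar=5, baz=-8}
  after event 9 (t=35: INC bar by 5): {bar=10, baz=-8}
  after event 10 (t=45: INC baz by 15): {bar=10, baz=7}

Answer: {bar=10, baz=7}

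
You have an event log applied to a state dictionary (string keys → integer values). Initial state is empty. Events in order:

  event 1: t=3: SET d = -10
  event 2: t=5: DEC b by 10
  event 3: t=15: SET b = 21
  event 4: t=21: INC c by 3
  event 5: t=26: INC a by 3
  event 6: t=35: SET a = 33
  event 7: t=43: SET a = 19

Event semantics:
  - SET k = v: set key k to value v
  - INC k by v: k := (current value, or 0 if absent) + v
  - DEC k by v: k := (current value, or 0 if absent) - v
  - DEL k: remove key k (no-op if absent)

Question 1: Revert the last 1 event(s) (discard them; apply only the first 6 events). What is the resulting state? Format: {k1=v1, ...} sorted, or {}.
Keep first 6 events (discard last 1):
  after event 1 (t=3: SET d = -10): {d=-10}
  after event 2 (t=5: DEC b by 10): {b=-10, d=-10}
  after event 3 (t=15: SET b = 21): {b=21, d=-10}
  after event 4 (t=21: INC c by 3): {b=21, c=3, d=-10}
  after event 5 (t=26: INC a by 3): {a=3, b=21, c=3, d=-10}
  after event 6 (t=35: SET a = 33): {a=33, b=21, c=3, d=-10}

Answer: {a=33, b=21, c=3, d=-10}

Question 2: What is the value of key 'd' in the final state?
Track key 'd' through all 7 events:
  event 1 (t=3: SET d = -10): d (absent) -> -10
  event 2 (t=5: DEC b by 10): d unchanged
  event 3 (t=15: SET b = 21): d unchanged
  event 4 (t=21: INC c by 3): d unchanged
  event 5 (t=26: INC a by 3): d unchanged
  event 6 (t=35: SET a = 33): d unchanged
  event 7 (t=43: SET a = 19): d unchanged
Final: d = -10

Answer: -10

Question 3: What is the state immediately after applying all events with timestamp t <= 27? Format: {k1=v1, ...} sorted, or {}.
Apply events with t <= 27 (5 events):
  after event 1 (t=3: SET d = -10): {d=-10}
  after event 2 (t=5: DEC b by 10): {b=-10, d=-10}
  after event 3 (t=15: SET b = 21): {b=21, d=-10}
  after event 4 (t=21: INC c by 3): {b=21, c=3, d=-10}
  after event 5 (t=26: INC a by 3): {a=3, b=21, c=3, d=-10}

Answer: {a=3, b=21, c=3, d=-10}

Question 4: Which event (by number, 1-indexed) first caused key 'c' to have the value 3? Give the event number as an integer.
Answer: 4

Derivation:
Looking for first event where c becomes 3:
  event 4: c (absent) -> 3  <-- first match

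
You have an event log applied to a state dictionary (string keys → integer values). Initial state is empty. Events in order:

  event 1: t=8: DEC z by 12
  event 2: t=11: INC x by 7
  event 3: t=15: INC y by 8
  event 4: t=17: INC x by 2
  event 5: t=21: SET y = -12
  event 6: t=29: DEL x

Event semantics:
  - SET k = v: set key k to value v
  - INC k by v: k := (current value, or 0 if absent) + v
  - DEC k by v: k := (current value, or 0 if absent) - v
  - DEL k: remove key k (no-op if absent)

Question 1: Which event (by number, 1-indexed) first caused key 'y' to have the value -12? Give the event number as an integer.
Looking for first event where y becomes -12:
  event 3: y = 8
  event 4: y = 8
  event 5: y 8 -> -12  <-- first match

Answer: 5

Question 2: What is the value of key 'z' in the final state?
Answer: -12

Derivation:
Track key 'z' through all 6 events:
  event 1 (t=8: DEC z by 12): z (absent) -> -12
  event 2 (t=11: INC x by 7): z unchanged
  event 3 (t=15: INC y by 8): z unchanged
  event 4 (t=17: INC x by 2): z unchanged
  event 5 (t=21: SET y = -12): z unchanged
  event 6 (t=29: DEL x): z unchanged
Final: z = -12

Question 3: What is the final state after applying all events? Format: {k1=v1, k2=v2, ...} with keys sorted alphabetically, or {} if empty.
  after event 1 (t=8: DEC z by 12): {z=-12}
  after event 2 (t=11: INC x by 7): {x=7, z=-12}
  after event 3 (t=15: INC y by 8): {x=7, y=8, z=-12}
  after event 4 (t=17: INC x by 2): {x=9, y=8, z=-12}
  after event 5 (t=21: SET y = -12): {x=9, y=-12, z=-12}
  after event 6 (t=29: DEL x): {y=-12, z=-12}

Answer: {y=-12, z=-12}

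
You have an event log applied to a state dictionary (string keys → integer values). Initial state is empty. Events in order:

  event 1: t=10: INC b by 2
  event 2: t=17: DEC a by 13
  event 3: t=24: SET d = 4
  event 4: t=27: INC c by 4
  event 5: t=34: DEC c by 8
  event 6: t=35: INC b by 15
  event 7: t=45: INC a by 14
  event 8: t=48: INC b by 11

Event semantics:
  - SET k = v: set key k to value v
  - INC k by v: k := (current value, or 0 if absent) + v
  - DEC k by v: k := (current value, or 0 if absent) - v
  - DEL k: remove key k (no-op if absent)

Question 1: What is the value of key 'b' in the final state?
Answer: 28

Derivation:
Track key 'b' through all 8 events:
  event 1 (t=10: INC b by 2): b (absent) -> 2
  event 2 (t=17: DEC a by 13): b unchanged
  event 3 (t=24: SET d = 4): b unchanged
  event 4 (t=27: INC c by 4): b unchanged
  event 5 (t=34: DEC c by 8): b unchanged
  event 6 (t=35: INC b by 15): b 2 -> 17
  event 7 (t=45: INC a by 14): b unchanged
  event 8 (t=48: INC b by 11): b 17 -> 28
Final: b = 28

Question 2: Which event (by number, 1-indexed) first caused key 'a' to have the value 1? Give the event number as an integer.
Answer: 7

Derivation:
Looking for first event where a becomes 1:
  event 2: a = -13
  event 3: a = -13
  event 4: a = -13
  event 5: a = -13
  event 6: a = -13
  event 7: a -13 -> 1  <-- first match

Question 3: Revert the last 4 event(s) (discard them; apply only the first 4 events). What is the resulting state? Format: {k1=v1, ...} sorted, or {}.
Answer: {a=-13, b=2, c=4, d=4}

Derivation:
Keep first 4 events (discard last 4):
  after event 1 (t=10: INC b by 2): {b=2}
  after event 2 (t=17: DEC a by 13): {a=-13, b=2}
  after event 3 (t=24: SET d = 4): {a=-13, b=2, d=4}
  after event 4 (t=27: INC c by 4): {a=-13, b=2, c=4, d=4}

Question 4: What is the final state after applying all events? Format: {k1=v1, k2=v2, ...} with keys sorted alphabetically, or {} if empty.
  after event 1 (t=10: INC b by 2): {b=2}
  after event 2 (t=17: DEC a by 13): {a=-13, b=2}
  after event 3 (t=24: SET d = 4): {a=-13, b=2, d=4}
  after event 4 (t=27: INC c by 4): {a=-13, b=2, c=4, d=4}
  after event 5 (t=34: DEC c by 8): {a=-13, b=2, c=-4, d=4}
  after event 6 (t=35: INC b by 15): {a=-13, b=17, c=-4, d=4}
  after event 7 (t=45: INC a by 14): {a=1, b=17, c=-4, d=4}
  after event 8 (t=48: INC b by 11): {a=1, b=28, c=-4, d=4}

Answer: {a=1, b=28, c=-4, d=4}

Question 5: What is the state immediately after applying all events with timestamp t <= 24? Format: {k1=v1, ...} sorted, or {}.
Apply events with t <= 24 (3 events):
  after event 1 (t=10: INC b by 2): {b=2}
  after event 2 (t=17: DEC a by 13): {a=-13, b=2}
  after event 3 (t=24: SET d = 4): {a=-13, b=2, d=4}

Answer: {a=-13, b=2, d=4}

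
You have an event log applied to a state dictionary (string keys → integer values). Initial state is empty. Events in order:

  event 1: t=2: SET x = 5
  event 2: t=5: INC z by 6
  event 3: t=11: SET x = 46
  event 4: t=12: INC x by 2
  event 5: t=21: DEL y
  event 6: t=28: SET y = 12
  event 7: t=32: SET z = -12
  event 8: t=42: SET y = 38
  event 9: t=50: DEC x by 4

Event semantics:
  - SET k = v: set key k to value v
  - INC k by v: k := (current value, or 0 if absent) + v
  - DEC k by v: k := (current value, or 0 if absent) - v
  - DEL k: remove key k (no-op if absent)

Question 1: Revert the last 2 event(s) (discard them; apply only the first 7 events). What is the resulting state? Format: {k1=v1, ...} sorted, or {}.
Keep first 7 events (discard last 2):
  after event 1 (t=2: SET x = 5): {x=5}
  after event 2 (t=5: INC z by 6): {x=5, z=6}
  after event 3 (t=11: SET x = 46): {x=46, z=6}
  after event 4 (t=12: INC x by 2): {x=48, z=6}
  after event 5 (t=21: DEL y): {x=48, z=6}
  after event 6 (t=28: SET y = 12): {x=48, y=12, z=6}
  after event 7 (t=32: SET z = -12): {x=48, y=12, z=-12}

Answer: {x=48, y=12, z=-12}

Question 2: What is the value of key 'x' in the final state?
Answer: 44

Derivation:
Track key 'x' through all 9 events:
  event 1 (t=2: SET x = 5): x (absent) -> 5
  event 2 (t=5: INC z by 6): x unchanged
  event 3 (t=11: SET x = 46): x 5 -> 46
  event 4 (t=12: INC x by 2): x 46 -> 48
  event 5 (t=21: DEL y): x unchanged
  event 6 (t=28: SET y = 12): x unchanged
  event 7 (t=32: SET z = -12): x unchanged
  event 8 (t=42: SET y = 38): x unchanged
  event 9 (t=50: DEC x by 4): x 48 -> 44
Final: x = 44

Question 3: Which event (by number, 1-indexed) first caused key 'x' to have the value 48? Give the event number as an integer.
Looking for first event where x becomes 48:
  event 1: x = 5
  event 2: x = 5
  event 3: x = 46
  event 4: x 46 -> 48  <-- first match

Answer: 4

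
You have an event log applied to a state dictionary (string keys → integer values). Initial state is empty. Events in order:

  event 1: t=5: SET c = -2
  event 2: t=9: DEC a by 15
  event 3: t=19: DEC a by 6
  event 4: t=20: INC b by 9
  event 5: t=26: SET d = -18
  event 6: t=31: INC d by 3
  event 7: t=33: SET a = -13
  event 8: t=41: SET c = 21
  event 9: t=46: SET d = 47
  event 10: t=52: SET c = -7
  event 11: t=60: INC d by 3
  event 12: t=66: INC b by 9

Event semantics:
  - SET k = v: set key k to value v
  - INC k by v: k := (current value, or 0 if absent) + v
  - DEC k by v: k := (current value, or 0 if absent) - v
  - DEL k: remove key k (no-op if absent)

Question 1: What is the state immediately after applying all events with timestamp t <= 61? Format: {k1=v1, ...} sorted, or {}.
Apply events with t <= 61 (11 events):
  after event 1 (t=5: SET c = -2): {c=-2}
  after event 2 (t=9: DEC a by 15): {a=-15, c=-2}
  after event 3 (t=19: DEC a by 6): {a=-21, c=-2}
  after event 4 (t=20: INC b by 9): {a=-21, b=9, c=-2}
  after event 5 (t=26: SET d = -18): {a=-21, b=9, c=-2, d=-18}
  after event 6 (t=31: INC d by 3): {a=-21, b=9, c=-2, d=-15}
  after event 7 (t=33: SET a = -13): {a=-13, b=9, c=-2, d=-15}
  after event 8 (t=41: SET c = 21): {a=-13, b=9, c=21, d=-15}
  after event 9 (t=46: SET d = 47): {a=-13, b=9, c=21, d=47}
  after event 10 (t=52: SET c = -7): {a=-13, b=9, c=-7, d=47}
  after event 11 (t=60: INC d by 3): {a=-13, b=9, c=-7, d=50}

Answer: {a=-13, b=9, c=-7, d=50}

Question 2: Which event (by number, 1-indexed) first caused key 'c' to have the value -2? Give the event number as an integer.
Looking for first event where c becomes -2:
  event 1: c (absent) -> -2  <-- first match

Answer: 1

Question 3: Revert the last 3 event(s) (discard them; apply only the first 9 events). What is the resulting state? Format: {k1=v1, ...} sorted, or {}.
Keep first 9 events (discard last 3):
  after event 1 (t=5: SET c = -2): {c=-2}
  after event 2 (t=9: DEC a by 15): {a=-15, c=-2}
  after event 3 (t=19: DEC a by 6): {a=-21, c=-2}
  after event 4 (t=20: INC b by 9): {a=-21, b=9, c=-2}
  after event 5 (t=26: SET d = -18): {a=-21, b=9, c=-2, d=-18}
  after event 6 (t=31: INC d by 3): {a=-21, b=9, c=-2, d=-15}
  after event 7 (t=33: SET a = -13): {a=-13, b=9, c=-2, d=-15}
  after event 8 (t=41: SET c = 21): {a=-13, b=9, c=21, d=-15}
  after event 9 (t=46: SET d = 47): {a=-13, b=9, c=21, d=47}

Answer: {a=-13, b=9, c=21, d=47}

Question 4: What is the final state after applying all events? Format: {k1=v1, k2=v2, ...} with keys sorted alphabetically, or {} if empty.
Answer: {a=-13, b=18, c=-7, d=50}

Derivation:
  after event 1 (t=5: SET c = -2): {c=-2}
  after event 2 (t=9: DEC a by 15): {a=-15, c=-2}
  after event 3 (t=19: DEC a by 6): {a=-21, c=-2}
  after event 4 (t=20: INC b by 9): {a=-21, b=9, c=-2}
  after event 5 (t=26: SET d = -18): {a=-21, b=9, c=-2, d=-18}
  after event 6 (t=31: INC d by 3): {a=-21, b=9, c=-2, d=-15}
  after event 7 (t=33: SET a = -13): {a=-13, b=9, c=-2, d=-15}
  after event 8 (t=41: SET c = 21): {a=-13, b=9, c=21, d=-15}
  after event 9 (t=46: SET d = 47): {a=-13, b=9, c=21, d=47}
  after event 10 (t=52: SET c = -7): {a=-13, b=9, c=-7, d=47}
  after event 11 (t=60: INC d by 3): {a=-13, b=9, c=-7, d=50}
  after event 12 (t=66: INC b by 9): {a=-13, b=18, c=-7, d=50}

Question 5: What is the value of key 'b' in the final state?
Answer: 18

Derivation:
Track key 'b' through all 12 events:
  event 1 (t=5: SET c = -2): b unchanged
  event 2 (t=9: DEC a by 15): b unchanged
  event 3 (t=19: DEC a by 6): b unchanged
  event 4 (t=20: INC b by 9): b (absent) -> 9
  event 5 (t=26: SET d = -18): b unchanged
  event 6 (t=31: INC d by 3): b unchanged
  event 7 (t=33: SET a = -13): b unchanged
  event 8 (t=41: SET c = 21): b unchanged
  event 9 (t=46: SET d = 47): b unchanged
  event 10 (t=52: SET c = -7): b unchanged
  event 11 (t=60: INC d by 3): b unchanged
  event 12 (t=66: INC b by 9): b 9 -> 18
Final: b = 18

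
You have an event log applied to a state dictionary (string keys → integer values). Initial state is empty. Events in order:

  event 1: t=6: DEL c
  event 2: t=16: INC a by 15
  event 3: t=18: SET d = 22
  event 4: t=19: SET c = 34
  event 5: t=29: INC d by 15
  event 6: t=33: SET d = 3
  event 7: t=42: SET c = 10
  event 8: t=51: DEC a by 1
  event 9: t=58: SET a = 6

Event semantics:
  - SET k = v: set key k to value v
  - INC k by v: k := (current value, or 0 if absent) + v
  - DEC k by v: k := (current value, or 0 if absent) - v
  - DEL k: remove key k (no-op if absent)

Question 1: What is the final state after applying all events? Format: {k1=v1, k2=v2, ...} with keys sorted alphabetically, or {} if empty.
  after event 1 (t=6: DEL c): {}
  after event 2 (t=16: INC a by 15): {a=15}
  after event 3 (t=18: SET d = 22): {a=15, d=22}
  after event 4 (t=19: SET c = 34): {a=15, c=34, d=22}
  after event 5 (t=29: INC d by 15): {a=15, c=34, d=37}
  after event 6 (t=33: SET d = 3): {a=15, c=34, d=3}
  after event 7 (t=42: SET c = 10): {a=15, c=10, d=3}
  after event 8 (t=51: DEC a by 1): {a=14, c=10, d=3}
  after event 9 (t=58: SET a = 6): {a=6, c=10, d=3}

Answer: {a=6, c=10, d=3}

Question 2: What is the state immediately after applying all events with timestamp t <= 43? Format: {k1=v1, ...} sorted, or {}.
Apply events with t <= 43 (7 events):
  after event 1 (t=6: DEL c): {}
  after event 2 (t=16: INC a by 15): {a=15}
  after event 3 (t=18: SET d = 22): {a=15, d=22}
  after event 4 (t=19: SET c = 34): {a=15, c=34, d=22}
  after event 5 (t=29: INC d by 15): {a=15, c=34, d=37}
  after event 6 (t=33: SET d = 3): {a=15, c=34, d=3}
  after event 7 (t=42: SET c = 10): {a=15, c=10, d=3}

Answer: {a=15, c=10, d=3}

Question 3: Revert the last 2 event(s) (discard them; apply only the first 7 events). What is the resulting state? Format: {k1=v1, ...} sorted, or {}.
Answer: {a=15, c=10, d=3}

Derivation:
Keep first 7 events (discard last 2):
  after event 1 (t=6: DEL c): {}
  after event 2 (t=16: INC a by 15): {a=15}
  after event 3 (t=18: SET d = 22): {a=15, d=22}
  after event 4 (t=19: SET c = 34): {a=15, c=34, d=22}
  after event 5 (t=29: INC d by 15): {a=15, c=34, d=37}
  after event 6 (t=33: SET d = 3): {a=15, c=34, d=3}
  after event 7 (t=42: SET c = 10): {a=15, c=10, d=3}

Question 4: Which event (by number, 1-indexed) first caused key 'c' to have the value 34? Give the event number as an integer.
Looking for first event where c becomes 34:
  event 4: c (absent) -> 34  <-- first match

Answer: 4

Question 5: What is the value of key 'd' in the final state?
Answer: 3

Derivation:
Track key 'd' through all 9 events:
  event 1 (t=6: DEL c): d unchanged
  event 2 (t=16: INC a by 15): d unchanged
  event 3 (t=18: SET d = 22): d (absent) -> 22
  event 4 (t=19: SET c = 34): d unchanged
  event 5 (t=29: INC d by 15): d 22 -> 37
  event 6 (t=33: SET d = 3): d 37 -> 3
  event 7 (t=42: SET c = 10): d unchanged
  event 8 (t=51: DEC a by 1): d unchanged
  event 9 (t=58: SET a = 6): d unchanged
Final: d = 3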